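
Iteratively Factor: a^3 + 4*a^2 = (a + 4)*(a^2) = a*(a + 4)*(a)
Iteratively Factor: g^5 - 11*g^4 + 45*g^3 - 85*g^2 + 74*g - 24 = (g - 2)*(g^4 - 9*g^3 + 27*g^2 - 31*g + 12) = (g - 3)*(g - 2)*(g^3 - 6*g^2 + 9*g - 4) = (g - 4)*(g - 3)*(g - 2)*(g^2 - 2*g + 1) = (g - 4)*(g - 3)*(g - 2)*(g - 1)*(g - 1)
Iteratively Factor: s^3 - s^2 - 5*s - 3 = (s + 1)*(s^2 - 2*s - 3) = (s + 1)^2*(s - 3)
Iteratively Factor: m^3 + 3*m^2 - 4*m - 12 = (m + 3)*(m^2 - 4) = (m + 2)*(m + 3)*(m - 2)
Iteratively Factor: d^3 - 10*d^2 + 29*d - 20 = (d - 5)*(d^2 - 5*d + 4) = (d - 5)*(d - 4)*(d - 1)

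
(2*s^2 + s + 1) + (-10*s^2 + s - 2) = -8*s^2 + 2*s - 1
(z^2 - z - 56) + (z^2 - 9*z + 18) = 2*z^2 - 10*z - 38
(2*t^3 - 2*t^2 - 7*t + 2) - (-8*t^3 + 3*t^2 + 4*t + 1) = 10*t^3 - 5*t^2 - 11*t + 1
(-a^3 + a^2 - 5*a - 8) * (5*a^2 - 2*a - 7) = -5*a^5 + 7*a^4 - 20*a^3 - 37*a^2 + 51*a + 56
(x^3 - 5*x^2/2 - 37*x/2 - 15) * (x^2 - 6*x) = x^5 - 17*x^4/2 - 7*x^3/2 + 96*x^2 + 90*x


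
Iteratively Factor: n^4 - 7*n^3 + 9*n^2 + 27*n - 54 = (n - 3)*(n^3 - 4*n^2 - 3*n + 18) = (n - 3)^2*(n^2 - n - 6) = (n - 3)^2*(n + 2)*(n - 3)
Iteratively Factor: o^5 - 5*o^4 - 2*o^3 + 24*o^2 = (o)*(o^4 - 5*o^3 - 2*o^2 + 24*o) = o^2*(o^3 - 5*o^2 - 2*o + 24) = o^2*(o + 2)*(o^2 - 7*o + 12) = o^2*(o - 3)*(o + 2)*(o - 4)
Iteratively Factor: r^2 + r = (r)*(r + 1)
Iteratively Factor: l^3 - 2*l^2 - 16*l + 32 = (l - 2)*(l^2 - 16) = (l - 4)*(l - 2)*(l + 4)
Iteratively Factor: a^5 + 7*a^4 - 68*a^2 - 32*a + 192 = (a + 4)*(a^4 + 3*a^3 - 12*a^2 - 20*a + 48) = (a + 4)^2*(a^3 - a^2 - 8*a + 12) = (a + 3)*(a + 4)^2*(a^2 - 4*a + 4) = (a - 2)*(a + 3)*(a + 4)^2*(a - 2)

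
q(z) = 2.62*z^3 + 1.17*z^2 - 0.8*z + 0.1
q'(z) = 7.86*z^2 + 2.34*z - 0.8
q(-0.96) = -0.37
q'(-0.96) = 4.20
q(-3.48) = -93.36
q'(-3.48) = 86.24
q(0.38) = 0.11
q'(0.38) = 1.22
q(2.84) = 67.28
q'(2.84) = 69.24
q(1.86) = 19.52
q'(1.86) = 30.74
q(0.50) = 0.32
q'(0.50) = 2.34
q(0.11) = 0.03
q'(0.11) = -0.45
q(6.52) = 770.80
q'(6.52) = 348.59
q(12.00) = 4686.34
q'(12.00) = 1159.12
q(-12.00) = -4349.18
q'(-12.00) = 1102.96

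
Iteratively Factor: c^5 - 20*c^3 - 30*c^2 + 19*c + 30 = (c + 3)*(c^4 - 3*c^3 - 11*c^2 + 3*c + 10) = (c - 1)*(c + 3)*(c^3 - 2*c^2 - 13*c - 10) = (c - 1)*(c + 2)*(c + 3)*(c^2 - 4*c - 5) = (c - 1)*(c + 1)*(c + 2)*(c + 3)*(c - 5)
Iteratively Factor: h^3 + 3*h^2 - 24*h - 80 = (h + 4)*(h^2 - h - 20) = (h - 5)*(h + 4)*(h + 4)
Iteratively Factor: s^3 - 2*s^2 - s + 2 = (s + 1)*(s^2 - 3*s + 2) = (s - 2)*(s + 1)*(s - 1)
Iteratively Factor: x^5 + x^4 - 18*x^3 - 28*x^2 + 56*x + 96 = (x - 4)*(x^4 + 5*x^3 + 2*x^2 - 20*x - 24) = (x - 4)*(x - 2)*(x^3 + 7*x^2 + 16*x + 12) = (x - 4)*(x - 2)*(x + 3)*(x^2 + 4*x + 4) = (x - 4)*(x - 2)*(x + 2)*(x + 3)*(x + 2)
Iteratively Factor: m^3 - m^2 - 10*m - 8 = (m - 4)*(m^2 + 3*m + 2) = (m - 4)*(m + 2)*(m + 1)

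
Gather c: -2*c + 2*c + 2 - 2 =0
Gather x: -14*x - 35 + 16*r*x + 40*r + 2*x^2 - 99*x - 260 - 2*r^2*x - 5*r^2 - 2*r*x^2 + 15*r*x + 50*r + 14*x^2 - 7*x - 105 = -5*r^2 + 90*r + x^2*(16 - 2*r) + x*(-2*r^2 + 31*r - 120) - 400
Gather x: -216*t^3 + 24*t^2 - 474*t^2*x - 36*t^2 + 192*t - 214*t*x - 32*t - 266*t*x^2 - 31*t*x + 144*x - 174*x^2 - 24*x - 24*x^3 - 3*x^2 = -216*t^3 - 12*t^2 + 160*t - 24*x^3 + x^2*(-266*t - 177) + x*(-474*t^2 - 245*t + 120)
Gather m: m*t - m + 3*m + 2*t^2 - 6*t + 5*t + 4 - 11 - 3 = m*(t + 2) + 2*t^2 - t - 10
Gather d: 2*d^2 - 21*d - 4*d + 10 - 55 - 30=2*d^2 - 25*d - 75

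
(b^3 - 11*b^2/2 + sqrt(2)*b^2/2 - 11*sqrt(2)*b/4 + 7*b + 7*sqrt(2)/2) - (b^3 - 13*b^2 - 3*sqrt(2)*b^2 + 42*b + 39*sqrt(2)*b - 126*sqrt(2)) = 7*sqrt(2)*b^2/2 + 15*b^2/2 - 167*sqrt(2)*b/4 - 35*b + 259*sqrt(2)/2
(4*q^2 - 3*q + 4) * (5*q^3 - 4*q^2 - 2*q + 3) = 20*q^5 - 31*q^4 + 24*q^3 + 2*q^2 - 17*q + 12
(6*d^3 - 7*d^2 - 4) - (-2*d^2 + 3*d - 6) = 6*d^3 - 5*d^2 - 3*d + 2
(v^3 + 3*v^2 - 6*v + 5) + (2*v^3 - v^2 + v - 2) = 3*v^3 + 2*v^2 - 5*v + 3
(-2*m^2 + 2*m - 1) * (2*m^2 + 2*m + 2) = -4*m^4 - 2*m^2 + 2*m - 2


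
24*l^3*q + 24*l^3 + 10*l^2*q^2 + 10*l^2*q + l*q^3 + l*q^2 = (4*l + q)*(6*l + q)*(l*q + l)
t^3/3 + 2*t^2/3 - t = t*(t/3 + 1)*(t - 1)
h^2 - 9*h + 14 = (h - 7)*(h - 2)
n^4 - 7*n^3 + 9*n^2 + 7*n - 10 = (n - 5)*(n - 2)*(n - 1)*(n + 1)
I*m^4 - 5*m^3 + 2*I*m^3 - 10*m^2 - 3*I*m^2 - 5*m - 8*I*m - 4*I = (m + 1)*(m + I)*(m + 4*I)*(I*m + I)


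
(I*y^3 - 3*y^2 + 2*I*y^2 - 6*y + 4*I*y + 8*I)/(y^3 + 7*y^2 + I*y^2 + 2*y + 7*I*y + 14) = (I*y^2 + 2*y*(-2 + I) - 8)/(y^2 + y*(7 + 2*I) + 14*I)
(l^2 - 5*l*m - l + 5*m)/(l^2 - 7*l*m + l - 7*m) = (l^2 - 5*l*m - l + 5*m)/(l^2 - 7*l*m + l - 7*m)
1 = 1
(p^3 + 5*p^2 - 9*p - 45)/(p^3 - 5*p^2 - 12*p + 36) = (p^2 + 2*p - 15)/(p^2 - 8*p + 12)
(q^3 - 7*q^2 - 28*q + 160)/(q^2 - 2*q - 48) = (q^2 + q - 20)/(q + 6)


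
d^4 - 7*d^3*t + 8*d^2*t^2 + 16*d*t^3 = d*(d - 4*t)^2*(d + t)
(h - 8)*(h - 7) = h^2 - 15*h + 56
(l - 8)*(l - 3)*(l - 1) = l^3 - 12*l^2 + 35*l - 24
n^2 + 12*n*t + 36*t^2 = (n + 6*t)^2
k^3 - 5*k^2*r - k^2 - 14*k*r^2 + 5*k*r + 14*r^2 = (k - 1)*(k - 7*r)*(k + 2*r)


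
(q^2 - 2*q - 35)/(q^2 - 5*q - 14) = (q + 5)/(q + 2)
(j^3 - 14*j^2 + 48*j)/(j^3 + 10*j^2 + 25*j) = (j^2 - 14*j + 48)/(j^2 + 10*j + 25)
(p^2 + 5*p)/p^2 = (p + 5)/p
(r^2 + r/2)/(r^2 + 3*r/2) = (2*r + 1)/(2*r + 3)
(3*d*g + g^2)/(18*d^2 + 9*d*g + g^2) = g/(6*d + g)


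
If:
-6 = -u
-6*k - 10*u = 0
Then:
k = -10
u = 6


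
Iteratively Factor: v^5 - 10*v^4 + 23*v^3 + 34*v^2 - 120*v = (v - 4)*(v^4 - 6*v^3 - v^2 + 30*v) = (v - 5)*(v - 4)*(v^3 - v^2 - 6*v) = (v - 5)*(v - 4)*(v - 3)*(v^2 + 2*v) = (v - 5)*(v - 4)*(v - 3)*(v + 2)*(v)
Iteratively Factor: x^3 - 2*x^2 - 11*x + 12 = (x - 1)*(x^2 - x - 12) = (x - 4)*(x - 1)*(x + 3)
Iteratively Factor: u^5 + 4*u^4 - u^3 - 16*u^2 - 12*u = (u)*(u^4 + 4*u^3 - u^2 - 16*u - 12) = u*(u + 2)*(u^3 + 2*u^2 - 5*u - 6) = u*(u + 1)*(u + 2)*(u^2 + u - 6) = u*(u - 2)*(u + 1)*(u + 2)*(u + 3)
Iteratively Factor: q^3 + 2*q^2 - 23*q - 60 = (q + 4)*(q^2 - 2*q - 15) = (q - 5)*(q + 4)*(q + 3)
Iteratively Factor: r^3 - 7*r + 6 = (r - 2)*(r^2 + 2*r - 3) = (r - 2)*(r - 1)*(r + 3)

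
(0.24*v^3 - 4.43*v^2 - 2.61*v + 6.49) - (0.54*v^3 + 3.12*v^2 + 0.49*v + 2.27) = -0.3*v^3 - 7.55*v^2 - 3.1*v + 4.22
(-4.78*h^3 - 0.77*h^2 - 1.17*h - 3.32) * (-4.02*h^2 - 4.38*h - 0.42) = 19.2156*h^5 + 24.0318*h^4 + 10.0836*h^3 + 18.7944*h^2 + 15.033*h + 1.3944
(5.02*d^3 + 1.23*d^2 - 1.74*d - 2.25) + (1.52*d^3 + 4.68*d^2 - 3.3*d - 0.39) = 6.54*d^3 + 5.91*d^2 - 5.04*d - 2.64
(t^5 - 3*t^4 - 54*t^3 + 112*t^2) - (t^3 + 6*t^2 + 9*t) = t^5 - 3*t^4 - 55*t^3 + 106*t^2 - 9*t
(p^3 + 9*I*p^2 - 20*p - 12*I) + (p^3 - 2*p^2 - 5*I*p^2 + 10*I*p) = 2*p^3 - 2*p^2 + 4*I*p^2 - 20*p + 10*I*p - 12*I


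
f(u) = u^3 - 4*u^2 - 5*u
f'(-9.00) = 310.00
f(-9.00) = -1008.00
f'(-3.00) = 46.00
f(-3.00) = -48.00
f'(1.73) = -9.86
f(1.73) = -15.44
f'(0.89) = -9.74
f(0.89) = -6.91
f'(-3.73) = 66.58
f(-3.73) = -88.90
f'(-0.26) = -2.72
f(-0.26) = 1.01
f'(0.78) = -9.41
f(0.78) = -5.86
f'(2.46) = -6.53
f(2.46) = -21.62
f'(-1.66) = 16.55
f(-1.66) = -7.30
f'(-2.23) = 27.76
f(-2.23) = -19.83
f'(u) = 3*u^2 - 8*u - 5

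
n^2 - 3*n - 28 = (n - 7)*(n + 4)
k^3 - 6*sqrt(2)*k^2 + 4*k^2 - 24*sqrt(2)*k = k*(k + 4)*(k - 6*sqrt(2))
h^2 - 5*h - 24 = (h - 8)*(h + 3)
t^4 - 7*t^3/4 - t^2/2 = t^2*(t - 2)*(t + 1/4)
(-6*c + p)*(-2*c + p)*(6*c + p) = 72*c^3 - 36*c^2*p - 2*c*p^2 + p^3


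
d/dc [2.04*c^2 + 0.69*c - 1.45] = 4.08*c + 0.69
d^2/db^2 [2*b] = 0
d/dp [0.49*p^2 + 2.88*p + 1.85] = 0.98*p + 2.88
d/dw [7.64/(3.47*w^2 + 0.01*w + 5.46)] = (-53.0216*w - 0.0764)/(3.47*w^2 + 0.01*w + 5.46)^2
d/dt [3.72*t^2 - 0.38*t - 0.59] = 7.44*t - 0.38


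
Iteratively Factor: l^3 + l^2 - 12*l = (l - 3)*(l^2 + 4*l) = l*(l - 3)*(l + 4)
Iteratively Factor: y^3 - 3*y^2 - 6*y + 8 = (y - 1)*(y^2 - 2*y - 8) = (y - 1)*(y + 2)*(y - 4)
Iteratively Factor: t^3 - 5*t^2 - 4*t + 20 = (t - 5)*(t^2 - 4) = (t - 5)*(t + 2)*(t - 2)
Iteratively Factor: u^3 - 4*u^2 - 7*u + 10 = (u - 5)*(u^2 + u - 2) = (u - 5)*(u - 1)*(u + 2)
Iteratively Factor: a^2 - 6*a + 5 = (a - 5)*(a - 1)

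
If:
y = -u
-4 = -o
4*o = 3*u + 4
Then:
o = 4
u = 4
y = -4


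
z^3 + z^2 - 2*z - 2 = (z + 1)*(z - sqrt(2))*(z + sqrt(2))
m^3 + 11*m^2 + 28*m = m*(m + 4)*(m + 7)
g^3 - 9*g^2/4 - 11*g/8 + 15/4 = (g - 2)*(g - 3/2)*(g + 5/4)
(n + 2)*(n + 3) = n^2 + 5*n + 6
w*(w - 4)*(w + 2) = w^3 - 2*w^2 - 8*w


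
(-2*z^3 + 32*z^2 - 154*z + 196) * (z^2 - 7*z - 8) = -2*z^5 + 46*z^4 - 362*z^3 + 1018*z^2 - 140*z - 1568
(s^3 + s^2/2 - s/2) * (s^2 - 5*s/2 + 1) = s^5 - 2*s^4 - 3*s^3/4 + 7*s^2/4 - s/2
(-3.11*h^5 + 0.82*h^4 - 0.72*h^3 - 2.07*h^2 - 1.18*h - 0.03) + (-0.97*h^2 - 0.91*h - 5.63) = -3.11*h^5 + 0.82*h^4 - 0.72*h^3 - 3.04*h^2 - 2.09*h - 5.66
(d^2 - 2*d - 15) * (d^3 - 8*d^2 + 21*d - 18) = d^5 - 10*d^4 + 22*d^3 + 60*d^2 - 279*d + 270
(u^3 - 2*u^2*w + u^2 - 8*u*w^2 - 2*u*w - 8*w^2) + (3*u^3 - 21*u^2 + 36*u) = 4*u^3 - 2*u^2*w - 20*u^2 - 8*u*w^2 - 2*u*w + 36*u - 8*w^2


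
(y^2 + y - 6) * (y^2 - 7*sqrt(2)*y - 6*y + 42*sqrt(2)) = y^4 - 7*sqrt(2)*y^3 - 5*y^3 - 12*y^2 + 35*sqrt(2)*y^2 + 36*y + 84*sqrt(2)*y - 252*sqrt(2)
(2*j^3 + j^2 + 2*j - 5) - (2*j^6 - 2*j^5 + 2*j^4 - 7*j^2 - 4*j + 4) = -2*j^6 + 2*j^5 - 2*j^4 + 2*j^3 + 8*j^2 + 6*j - 9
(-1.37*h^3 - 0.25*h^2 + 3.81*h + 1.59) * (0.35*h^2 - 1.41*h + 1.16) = -0.4795*h^5 + 1.8442*h^4 + 0.0967999999999999*h^3 - 5.1056*h^2 + 2.1777*h + 1.8444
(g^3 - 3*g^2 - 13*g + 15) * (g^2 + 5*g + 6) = g^5 + 2*g^4 - 22*g^3 - 68*g^2 - 3*g + 90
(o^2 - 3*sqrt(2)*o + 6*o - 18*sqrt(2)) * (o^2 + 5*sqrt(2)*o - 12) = o^4 + 2*sqrt(2)*o^3 + 6*o^3 - 42*o^2 + 12*sqrt(2)*o^2 - 252*o + 36*sqrt(2)*o + 216*sqrt(2)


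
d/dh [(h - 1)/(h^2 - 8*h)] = (-h^2 + 2*h - 8)/(h^2*(h^2 - 16*h + 64))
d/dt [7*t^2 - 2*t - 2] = 14*t - 2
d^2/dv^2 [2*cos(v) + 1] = -2*cos(v)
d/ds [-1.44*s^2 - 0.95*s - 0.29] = -2.88*s - 0.95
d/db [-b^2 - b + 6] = -2*b - 1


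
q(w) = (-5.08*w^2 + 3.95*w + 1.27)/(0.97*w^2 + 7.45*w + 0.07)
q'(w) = (3.95 - 10.16*w)/(0.97*w^2 + 7.45*w + 0.07) + (-1.94*w - 7.45)*(-5.08*w^2 + 3.95*w + 1.27)/(0.97*w^2 + 7.45*w + 0.07)^2 = (-41.6775*w^2 - 3.175*w - 9.185)/(0.9409*w^4 + 14.453*w^3 + 55.6383*w^2 + 1.043*w + 0.0049)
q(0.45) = 0.56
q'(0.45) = -1.45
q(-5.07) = 11.70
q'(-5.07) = -6.53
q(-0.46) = 0.51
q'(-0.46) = -1.67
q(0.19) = 1.21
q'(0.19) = -4.88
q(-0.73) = 0.89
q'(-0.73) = -1.24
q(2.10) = -0.64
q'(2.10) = -0.50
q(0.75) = 0.22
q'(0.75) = -0.91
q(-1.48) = 1.78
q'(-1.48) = -1.23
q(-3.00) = 4.15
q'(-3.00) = -2.04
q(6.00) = -1.98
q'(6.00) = -0.24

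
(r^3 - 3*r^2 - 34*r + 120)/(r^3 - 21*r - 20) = (r^2 + 2*r - 24)/(r^2 + 5*r + 4)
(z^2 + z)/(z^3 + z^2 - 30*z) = (z + 1)/(z^2 + z - 30)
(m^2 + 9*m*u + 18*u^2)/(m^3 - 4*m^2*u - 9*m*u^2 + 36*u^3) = (m + 6*u)/(m^2 - 7*m*u + 12*u^2)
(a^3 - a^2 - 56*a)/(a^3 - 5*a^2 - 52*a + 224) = a/(a - 4)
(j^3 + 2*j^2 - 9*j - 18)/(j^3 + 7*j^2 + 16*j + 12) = (j - 3)/(j + 2)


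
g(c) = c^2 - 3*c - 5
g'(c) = 2*c - 3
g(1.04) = -7.04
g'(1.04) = -0.92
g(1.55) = -7.25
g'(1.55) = 0.10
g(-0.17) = -4.46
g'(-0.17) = -3.34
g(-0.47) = -3.37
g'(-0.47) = -3.94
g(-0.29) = -4.05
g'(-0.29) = -3.58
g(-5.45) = 41.05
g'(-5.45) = -13.90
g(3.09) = -4.72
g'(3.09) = 3.18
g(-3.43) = 17.05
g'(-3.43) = -9.86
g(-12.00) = 175.00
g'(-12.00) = -27.00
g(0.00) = -5.00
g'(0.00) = -3.00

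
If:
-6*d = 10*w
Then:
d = -5*w/3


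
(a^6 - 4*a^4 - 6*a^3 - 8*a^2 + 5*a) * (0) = 0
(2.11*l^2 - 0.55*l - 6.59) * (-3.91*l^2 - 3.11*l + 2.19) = -8.2501*l^4 - 4.4116*l^3 + 32.0983*l^2 + 19.2904*l - 14.4321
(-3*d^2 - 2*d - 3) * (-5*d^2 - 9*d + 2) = 15*d^4 + 37*d^3 + 27*d^2 + 23*d - 6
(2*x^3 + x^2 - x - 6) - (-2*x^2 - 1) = 2*x^3 + 3*x^2 - x - 5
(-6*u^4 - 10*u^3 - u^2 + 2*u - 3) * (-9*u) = 54*u^5 + 90*u^4 + 9*u^3 - 18*u^2 + 27*u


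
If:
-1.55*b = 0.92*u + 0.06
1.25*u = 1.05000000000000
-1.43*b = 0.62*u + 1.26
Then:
No Solution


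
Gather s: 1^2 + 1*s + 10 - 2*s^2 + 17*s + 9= -2*s^2 + 18*s + 20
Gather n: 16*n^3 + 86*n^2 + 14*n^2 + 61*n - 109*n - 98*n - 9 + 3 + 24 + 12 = 16*n^3 + 100*n^2 - 146*n + 30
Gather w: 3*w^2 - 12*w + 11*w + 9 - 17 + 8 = 3*w^2 - w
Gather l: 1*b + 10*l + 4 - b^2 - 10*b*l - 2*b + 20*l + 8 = -b^2 - b + l*(30 - 10*b) + 12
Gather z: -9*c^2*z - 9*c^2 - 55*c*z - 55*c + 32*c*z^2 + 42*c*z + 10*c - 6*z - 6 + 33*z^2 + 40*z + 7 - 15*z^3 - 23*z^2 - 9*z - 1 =-9*c^2 - 45*c - 15*z^3 + z^2*(32*c + 10) + z*(-9*c^2 - 13*c + 25)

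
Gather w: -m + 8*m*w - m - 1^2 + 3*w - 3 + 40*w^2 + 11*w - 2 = -2*m + 40*w^2 + w*(8*m + 14) - 6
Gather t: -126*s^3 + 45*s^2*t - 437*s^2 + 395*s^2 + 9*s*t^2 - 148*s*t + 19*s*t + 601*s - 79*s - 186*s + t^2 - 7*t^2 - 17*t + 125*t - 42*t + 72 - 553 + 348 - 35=-126*s^3 - 42*s^2 + 336*s + t^2*(9*s - 6) + t*(45*s^2 - 129*s + 66) - 168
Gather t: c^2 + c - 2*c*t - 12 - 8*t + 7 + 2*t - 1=c^2 + c + t*(-2*c - 6) - 6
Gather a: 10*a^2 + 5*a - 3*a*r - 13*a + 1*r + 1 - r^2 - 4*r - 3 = 10*a^2 + a*(-3*r - 8) - r^2 - 3*r - 2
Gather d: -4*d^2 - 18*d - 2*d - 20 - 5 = -4*d^2 - 20*d - 25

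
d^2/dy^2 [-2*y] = 0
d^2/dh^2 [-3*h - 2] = 0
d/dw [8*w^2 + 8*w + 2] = 16*w + 8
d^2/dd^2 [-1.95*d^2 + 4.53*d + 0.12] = -3.90000000000000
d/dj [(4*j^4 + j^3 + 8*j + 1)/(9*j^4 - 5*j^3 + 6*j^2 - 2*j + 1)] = (-29*j^6 + 48*j^5 - 234*j^4 + 56*j^3 - 30*j^2 - 12*j + 10)/(81*j^8 - 90*j^7 + 133*j^6 - 96*j^5 + 74*j^4 - 34*j^3 + 16*j^2 - 4*j + 1)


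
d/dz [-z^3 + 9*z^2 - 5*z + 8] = -3*z^2 + 18*z - 5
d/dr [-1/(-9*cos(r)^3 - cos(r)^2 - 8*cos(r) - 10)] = (27*cos(r)^2 + 2*cos(r) + 8)*sin(r)/(9*cos(r)^3 + cos(r)^2 + 8*cos(r) + 10)^2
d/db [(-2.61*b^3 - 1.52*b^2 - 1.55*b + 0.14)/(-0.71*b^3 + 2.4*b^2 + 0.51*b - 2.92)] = (-7.3432*b^4 - 4.8632*b^3 + 26.1066*b^2 + 8.2048*b + 4.4546)/(0.5041*b^6 - 3.408*b^5 + 5.0358*b^4 + 6.5944*b^3 - 13.7559*b^2 - 2.9784*b + 8.5264)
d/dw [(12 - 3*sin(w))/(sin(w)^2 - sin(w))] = 3*(cos(w) - 8/tan(w) + 4*cos(w)/sin(w)^2)/(sin(w) - 1)^2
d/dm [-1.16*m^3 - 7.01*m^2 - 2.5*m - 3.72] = -3.48*m^2 - 14.02*m - 2.5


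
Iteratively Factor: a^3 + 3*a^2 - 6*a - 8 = (a - 2)*(a^2 + 5*a + 4) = (a - 2)*(a + 4)*(a + 1)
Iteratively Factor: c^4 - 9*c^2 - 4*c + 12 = (c - 1)*(c^3 + c^2 - 8*c - 12) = (c - 1)*(c + 2)*(c^2 - c - 6) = (c - 1)*(c + 2)^2*(c - 3)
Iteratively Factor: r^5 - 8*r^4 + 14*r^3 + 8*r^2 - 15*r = (r - 1)*(r^4 - 7*r^3 + 7*r^2 + 15*r) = (r - 5)*(r - 1)*(r^3 - 2*r^2 - 3*r) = (r - 5)*(r - 1)*(r + 1)*(r^2 - 3*r) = (r - 5)*(r - 3)*(r - 1)*(r + 1)*(r)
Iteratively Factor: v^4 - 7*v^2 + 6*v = (v + 3)*(v^3 - 3*v^2 + 2*v) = v*(v + 3)*(v^2 - 3*v + 2) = v*(v - 2)*(v + 3)*(v - 1)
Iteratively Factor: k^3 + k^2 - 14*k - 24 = (k - 4)*(k^2 + 5*k + 6) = (k - 4)*(k + 3)*(k + 2)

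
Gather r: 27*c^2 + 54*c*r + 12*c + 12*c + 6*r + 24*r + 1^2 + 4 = 27*c^2 + 24*c + r*(54*c + 30) + 5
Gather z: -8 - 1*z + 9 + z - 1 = 0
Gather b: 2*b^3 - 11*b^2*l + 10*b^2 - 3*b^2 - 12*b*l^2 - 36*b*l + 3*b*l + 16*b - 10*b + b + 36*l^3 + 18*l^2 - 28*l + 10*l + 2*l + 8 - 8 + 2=2*b^3 + b^2*(7 - 11*l) + b*(-12*l^2 - 33*l + 7) + 36*l^3 + 18*l^2 - 16*l + 2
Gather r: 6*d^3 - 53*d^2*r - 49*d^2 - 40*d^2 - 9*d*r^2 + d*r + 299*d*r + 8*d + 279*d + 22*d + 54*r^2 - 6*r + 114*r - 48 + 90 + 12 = 6*d^3 - 89*d^2 + 309*d + r^2*(54 - 9*d) + r*(-53*d^2 + 300*d + 108) + 54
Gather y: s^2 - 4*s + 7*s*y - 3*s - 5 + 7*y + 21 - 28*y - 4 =s^2 - 7*s + y*(7*s - 21) + 12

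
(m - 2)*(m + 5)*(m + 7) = m^3 + 10*m^2 + 11*m - 70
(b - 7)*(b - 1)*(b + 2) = b^3 - 6*b^2 - 9*b + 14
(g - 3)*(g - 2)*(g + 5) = g^3 - 19*g + 30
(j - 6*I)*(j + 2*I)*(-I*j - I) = -I*j^3 - 4*j^2 - I*j^2 - 4*j - 12*I*j - 12*I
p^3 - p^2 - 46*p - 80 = (p - 8)*(p + 2)*(p + 5)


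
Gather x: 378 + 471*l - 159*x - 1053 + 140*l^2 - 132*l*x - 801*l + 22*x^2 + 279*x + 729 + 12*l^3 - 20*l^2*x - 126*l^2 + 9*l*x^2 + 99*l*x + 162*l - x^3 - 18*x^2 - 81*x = 12*l^3 + 14*l^2 - 168*l - x^3 + x^2*(9*l + 4) + x*(-20*l^2 - 33*l + 39) + 54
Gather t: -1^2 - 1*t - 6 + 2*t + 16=t + 9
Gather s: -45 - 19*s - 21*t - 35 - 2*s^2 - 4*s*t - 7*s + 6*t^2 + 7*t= -2*s^2 + s*(-4*t - 26) + 6*t^2 - 14*t - 80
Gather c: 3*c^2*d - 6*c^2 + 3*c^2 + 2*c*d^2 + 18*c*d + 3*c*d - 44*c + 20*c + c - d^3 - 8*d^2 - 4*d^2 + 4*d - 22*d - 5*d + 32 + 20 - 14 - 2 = c^2*(3*d - 3) + c*(2*d^2 + 21*d - 23) - d^3 - 12*d^2 - 23*d + 36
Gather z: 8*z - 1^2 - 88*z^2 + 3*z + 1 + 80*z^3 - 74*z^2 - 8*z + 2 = 80*z^3 - 162*z^2 + 3*z + 2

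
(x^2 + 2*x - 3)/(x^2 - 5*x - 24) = (x - 1)/(x - 8)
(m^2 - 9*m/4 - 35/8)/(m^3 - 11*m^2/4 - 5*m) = (m - 7/2)/(m*(m - 4))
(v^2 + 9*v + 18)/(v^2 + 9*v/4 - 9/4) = 4*(v + 6)/(4*v - 3)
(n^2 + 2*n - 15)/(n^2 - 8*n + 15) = (n + 5)/(n - 5)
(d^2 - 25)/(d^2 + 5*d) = (d - 5)/d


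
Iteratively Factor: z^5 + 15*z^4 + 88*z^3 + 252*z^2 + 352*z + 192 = (z + 4)*(z^4 + 11*z^3 + 44*z^2 + 76*z + 48) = (z + 4)^2*(z^3 + 7*z^2 + 16*z + 12) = (z + 2)*(z + 4)^2*(z^2 + 5*z + 6) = (z + 2)*(z + 3)*(z + 4)^2*(z + 2)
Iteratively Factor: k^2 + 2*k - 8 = (k - 2)*(k + 4)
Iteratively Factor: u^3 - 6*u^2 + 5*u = (u - 1)*(u^2 - 5*u) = (u - 5)*(u - 1)*(u)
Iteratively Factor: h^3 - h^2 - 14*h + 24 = (h - 2)*(h^2 + h - 12) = (h - 3)*(h - 2)*(h + 4)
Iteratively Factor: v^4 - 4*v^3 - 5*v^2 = (v)*(v^3 - 4*v^2 - 5*v) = v*(v - 5)*(v^2 + v) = v*(v - 5)*(v + 1)*(v)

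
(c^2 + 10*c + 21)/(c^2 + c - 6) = (c + 7)/(c - 2)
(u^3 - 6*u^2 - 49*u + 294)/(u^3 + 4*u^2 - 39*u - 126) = (u - 7)/(u + 3)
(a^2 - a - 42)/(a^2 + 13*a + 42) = (a - 7)/(a + 7)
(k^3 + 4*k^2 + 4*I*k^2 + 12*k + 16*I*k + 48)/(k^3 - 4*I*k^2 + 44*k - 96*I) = (k + 4)/(k - 8*I)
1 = 1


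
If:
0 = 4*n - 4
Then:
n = 1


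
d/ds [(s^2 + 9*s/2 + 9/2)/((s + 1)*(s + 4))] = (s^2 - 2*s - 9)/(2*(s^4 + 10*s^3 + 33*s^2 + 40*s + 16))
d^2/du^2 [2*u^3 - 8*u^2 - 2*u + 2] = 12*u - 16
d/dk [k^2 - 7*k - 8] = 2*k - 7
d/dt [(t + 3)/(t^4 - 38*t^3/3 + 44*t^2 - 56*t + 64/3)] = 3*(-9*t^3 + 22*t^2 + 254*t - 284)/(9*t^7 - 210*t^6 + 1816*t^5 - 7408*t^4 + 15760*t^3 - 17696*t^2 + 9728*t - 2048)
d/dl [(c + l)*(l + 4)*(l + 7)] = 2*c*l + 11*c + 3*l^2 + 22*l + 28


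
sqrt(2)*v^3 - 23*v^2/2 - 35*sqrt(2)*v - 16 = (v - 8*sqrt(2))*(v + 2*sqrt(2))*(sqrt(2)*v + 1/2)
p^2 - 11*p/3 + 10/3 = (p - 2)*(p - 5/3)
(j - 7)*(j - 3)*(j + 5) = j^3 - 5*j^2 - 29*j + 105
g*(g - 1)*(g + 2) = g^3 + g^2 - 2*g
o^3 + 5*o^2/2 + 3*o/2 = o*(o + 1)*(o + 3/2)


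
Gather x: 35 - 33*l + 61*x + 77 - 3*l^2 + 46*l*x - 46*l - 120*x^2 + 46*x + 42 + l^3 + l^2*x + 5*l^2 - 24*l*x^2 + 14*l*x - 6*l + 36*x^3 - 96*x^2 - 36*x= l^3 + 2*l^2 - 85*l + 36*x^3 + x^2*(-24*l - 216) + x*(l^2 + 60*l + 71) + 154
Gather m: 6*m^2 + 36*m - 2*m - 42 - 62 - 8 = 6*m^2 + 34*m - 112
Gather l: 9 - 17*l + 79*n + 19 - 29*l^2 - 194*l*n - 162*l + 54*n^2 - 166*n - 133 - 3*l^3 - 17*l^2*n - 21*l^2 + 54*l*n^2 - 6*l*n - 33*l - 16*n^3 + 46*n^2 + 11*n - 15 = -3*l^3 + l^2*(-17*n - 50) + l*(54*n^2 - 200*n - 212) - 16*n^3 + 100*n^2 - 76*n - 120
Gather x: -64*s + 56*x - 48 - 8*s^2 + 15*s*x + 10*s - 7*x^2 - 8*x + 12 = -8*s^2 - 54*s - 7*x^2 + x*(15*s + 48) - 36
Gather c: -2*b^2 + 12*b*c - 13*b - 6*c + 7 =-2*b^2 - 13*b + c*(12*b - 6) + 7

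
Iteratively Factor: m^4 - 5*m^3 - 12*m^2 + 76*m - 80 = (m - 5)*(m^3 - 12*m + 16) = (m - 5)*(m + 4)*(m^2 - 4*m + 4) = (m - 5)*(m - 2)*(m + 4)*(m - 2)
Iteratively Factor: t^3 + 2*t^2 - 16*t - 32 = (t - 4)*(t^2 + 6*t + 8) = (t - 4)*(t + 2)*(t + 4)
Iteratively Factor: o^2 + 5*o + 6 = (o + 3)*(o + 2)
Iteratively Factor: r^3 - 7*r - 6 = (r - 3)*(r^2 + 3*r + 2) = (r - 3)*(r + 1)*(r + 2)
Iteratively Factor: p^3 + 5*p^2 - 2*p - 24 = (p - 2)*(p^2 + 7*p + 12) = (p - 2)*(p + 4)*(p + 3)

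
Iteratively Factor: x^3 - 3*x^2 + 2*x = (x - 2)*(x^2 - x) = x*(x - 2)*(x - 1)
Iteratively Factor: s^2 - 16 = (s + 4)*(s - 4)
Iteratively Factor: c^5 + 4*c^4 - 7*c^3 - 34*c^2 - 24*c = (c + 2)*(c^4 + 2*c^3 - 11*c^2 - 12*c) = (c + 1)*(c + 2)*(c^3 + c^2 - 12*c) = c*(c + 1)*(c + 2)*(c^2 + c - 12) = c*(c - 3)*(c + 1)*(c + 2)*(c + 4)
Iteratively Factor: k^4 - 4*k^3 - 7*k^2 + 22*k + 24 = (k - 4)*(k^3 - 7*k - 6) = (k - 4)*(k + 1)*(k^2 - k - 6) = (k - 4)*(k + 1)*(k + 2)*(k - 3)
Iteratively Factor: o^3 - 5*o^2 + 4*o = (o - 4)*(o^2 - o) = o*(o - 4)*(o - 1)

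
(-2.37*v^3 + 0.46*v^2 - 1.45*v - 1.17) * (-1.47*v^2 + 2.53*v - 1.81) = 3.4839*v^5 - 6.6723*v^4 + 7.585*v^3 - 2.7812*v^2 - 0.3356*v + 2.1177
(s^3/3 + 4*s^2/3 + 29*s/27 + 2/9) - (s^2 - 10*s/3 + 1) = s^3/3 + s^2/3 + 119*s/27 - 7/9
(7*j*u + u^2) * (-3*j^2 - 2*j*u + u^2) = -21*j^3*u - 17*j^2*u^2 + 5*j*u^3 + u^4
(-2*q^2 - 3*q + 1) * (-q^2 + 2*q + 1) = 2*q^4 - q^3 - 9*q^2 - q + 1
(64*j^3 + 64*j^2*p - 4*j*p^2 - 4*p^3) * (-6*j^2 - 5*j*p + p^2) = -384*j^5 - 704*j^4*p - 232*j^3*p^2 + 108*j^2*p^3 + 16*j*p^4 - 4*p^5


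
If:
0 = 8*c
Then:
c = 0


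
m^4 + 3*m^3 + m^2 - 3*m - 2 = (m - 1)*(m + 1)^2*(m + 2)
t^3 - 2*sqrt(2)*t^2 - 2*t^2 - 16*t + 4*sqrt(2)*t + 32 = (t - 2)*(t - 4*sqrt(2))*(t + 2*sqrt(2))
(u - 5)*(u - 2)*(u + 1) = u^3 - 6*u^2 + 3*u + 10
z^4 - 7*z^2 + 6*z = z*(z - 2)*(z - 1)*(z + 3)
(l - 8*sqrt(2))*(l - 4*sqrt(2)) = l^2 - 12*sqrt(2)*l + 64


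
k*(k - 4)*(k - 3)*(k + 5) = k^4 - 2*k^3 - 23*k^2 + 60*k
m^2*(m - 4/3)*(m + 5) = m^4 + 11*m^3/3 - 20*m^2/3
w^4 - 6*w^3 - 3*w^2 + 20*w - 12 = (w - 6)*(w - 1)^2*(w + 2)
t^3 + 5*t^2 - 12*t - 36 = (t - 3)*(t + 2)*(t + 6)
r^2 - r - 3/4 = (r - 3/2)*(r + 1/2)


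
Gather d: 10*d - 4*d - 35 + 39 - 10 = 6*d - 6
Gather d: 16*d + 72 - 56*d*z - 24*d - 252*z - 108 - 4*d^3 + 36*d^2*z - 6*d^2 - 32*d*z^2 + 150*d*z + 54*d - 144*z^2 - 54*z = -4*d^3 + d^2*(36*z - 6) + d*(-32*z^2 + 94*z + 46) - 144*z^2 - 306*z - 36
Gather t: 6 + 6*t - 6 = 6*t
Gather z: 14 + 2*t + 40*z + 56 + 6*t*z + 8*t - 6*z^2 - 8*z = 10*t - 6*z^2 + z*(6*t + 32) + 70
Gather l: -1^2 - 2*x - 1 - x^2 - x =-x^2 - 3*x - 2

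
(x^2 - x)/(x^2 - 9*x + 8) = x/(x - 8)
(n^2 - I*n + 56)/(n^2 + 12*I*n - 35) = (n - 8*I)/(n + 5*I)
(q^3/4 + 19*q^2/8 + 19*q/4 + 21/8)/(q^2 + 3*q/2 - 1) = (2*q^3 + 19*q^2 + 38*q + 21)/(4*(2*q^2 + 3*q - 2))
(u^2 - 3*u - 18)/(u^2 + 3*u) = (u - 6)/u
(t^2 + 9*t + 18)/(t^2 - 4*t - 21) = (t + 6)/(t - 7)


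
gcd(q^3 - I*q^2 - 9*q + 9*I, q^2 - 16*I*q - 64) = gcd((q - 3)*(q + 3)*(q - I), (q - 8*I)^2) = 1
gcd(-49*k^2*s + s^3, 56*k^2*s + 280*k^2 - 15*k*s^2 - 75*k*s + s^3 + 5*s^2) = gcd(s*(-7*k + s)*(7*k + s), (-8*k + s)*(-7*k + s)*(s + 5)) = -7*k + s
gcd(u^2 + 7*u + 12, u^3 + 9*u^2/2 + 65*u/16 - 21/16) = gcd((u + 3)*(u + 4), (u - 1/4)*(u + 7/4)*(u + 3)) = u + 3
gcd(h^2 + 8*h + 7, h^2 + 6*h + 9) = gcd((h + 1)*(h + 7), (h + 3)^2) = 1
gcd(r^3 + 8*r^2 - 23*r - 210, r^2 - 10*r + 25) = r - 5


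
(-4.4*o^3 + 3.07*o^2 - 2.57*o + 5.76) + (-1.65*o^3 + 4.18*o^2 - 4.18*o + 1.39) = -6.05*o^3 + 7.25*o^2 - 6.75*o + 7.15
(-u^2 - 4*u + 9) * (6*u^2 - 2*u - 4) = -6*u^4 - 22*u^3 + 66*u^2 - 2*u - 36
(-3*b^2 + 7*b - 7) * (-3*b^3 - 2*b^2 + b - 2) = 9*b^5 - 15*b^4 + 4*b^3 + 27*b^2 - 21*b + 14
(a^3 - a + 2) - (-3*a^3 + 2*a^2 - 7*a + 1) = 4*a^3 - 2*a^2 + 6*a + 1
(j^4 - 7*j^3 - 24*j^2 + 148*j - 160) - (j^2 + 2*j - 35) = j^4 - 7*j^3 - 25*j^2 + 146*j - 125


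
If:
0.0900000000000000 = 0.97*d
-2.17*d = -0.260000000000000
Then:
No Solution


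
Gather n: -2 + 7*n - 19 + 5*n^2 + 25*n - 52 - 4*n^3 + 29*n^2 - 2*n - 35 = -4*n^3 + 34*n^2 + 30*n - 108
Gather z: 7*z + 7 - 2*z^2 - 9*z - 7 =-2*z^2 - 2*z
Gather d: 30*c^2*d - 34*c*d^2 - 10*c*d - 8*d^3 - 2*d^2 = -8*d^3 + d^2*(-34*c - 2) + d*(30*c^2 - 10*c)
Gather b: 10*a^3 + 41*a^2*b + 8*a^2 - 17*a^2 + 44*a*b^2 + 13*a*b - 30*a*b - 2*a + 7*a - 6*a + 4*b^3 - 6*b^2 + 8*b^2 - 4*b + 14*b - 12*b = 10*a^3 - 9*a^2 - a + 4*b^3 + b^2*(44*a + 2) + b*(41*a^2 - 17*a - 2)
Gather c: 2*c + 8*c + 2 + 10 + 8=10*c + 20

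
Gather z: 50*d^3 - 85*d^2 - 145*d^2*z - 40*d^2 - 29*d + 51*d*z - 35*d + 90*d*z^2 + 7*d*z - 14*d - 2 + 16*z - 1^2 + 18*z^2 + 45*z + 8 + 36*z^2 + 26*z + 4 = 50*d^3 - 125*d^2 - 78*d + z^2*(90*d + 54) + z*(-145*d^2 + 58*d + 87) + 9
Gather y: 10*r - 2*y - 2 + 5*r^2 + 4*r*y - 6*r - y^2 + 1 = 5*r^2 + 4*r - y^2 + y*(4*r - 2) - 1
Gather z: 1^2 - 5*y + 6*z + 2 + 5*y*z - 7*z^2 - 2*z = -5*y - 7*z^2 + z*(5*y + 4) + 3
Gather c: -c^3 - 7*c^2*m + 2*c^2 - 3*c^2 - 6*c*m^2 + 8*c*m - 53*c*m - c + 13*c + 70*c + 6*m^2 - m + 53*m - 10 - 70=-c^3 + c^2*(-7*m - 1) + c*(-6*m^2 - 45*m + 82) + 6*m^2 + 52*m - 80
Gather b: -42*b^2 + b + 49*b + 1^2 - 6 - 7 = -42*b^2 + 50*b - 12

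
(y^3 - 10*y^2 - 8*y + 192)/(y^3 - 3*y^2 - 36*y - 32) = (y - 6)/(y + 1)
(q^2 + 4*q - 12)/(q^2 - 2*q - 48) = (q - 2)/(q - 8)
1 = 1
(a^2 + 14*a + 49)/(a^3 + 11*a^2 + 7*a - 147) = 1/(a - 3)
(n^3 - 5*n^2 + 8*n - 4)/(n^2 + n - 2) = (n^2 - 4*n + 4)/(n + 2)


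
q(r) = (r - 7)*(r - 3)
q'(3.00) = -4.00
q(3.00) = 0.00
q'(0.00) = -10.00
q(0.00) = 21.00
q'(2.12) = -5.76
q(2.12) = 4.29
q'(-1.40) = -12.80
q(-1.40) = 36.96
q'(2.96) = -4.08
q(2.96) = 0.16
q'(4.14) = -1.72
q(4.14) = -3.26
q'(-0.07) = -10.14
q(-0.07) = 21.70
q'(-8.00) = -26.00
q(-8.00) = 165.00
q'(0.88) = -8.24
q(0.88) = 12.97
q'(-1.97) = -13.94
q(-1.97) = 44.58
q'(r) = 2*r - 10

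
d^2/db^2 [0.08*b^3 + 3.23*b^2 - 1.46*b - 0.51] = 0.48*b + 6.46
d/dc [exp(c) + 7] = exp(c)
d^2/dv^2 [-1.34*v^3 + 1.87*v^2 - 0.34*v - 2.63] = 3.74 - 8.04*v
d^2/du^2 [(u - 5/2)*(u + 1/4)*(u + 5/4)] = 6*u - 2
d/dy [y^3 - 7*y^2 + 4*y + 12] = 3*y^2 - 14*y + 4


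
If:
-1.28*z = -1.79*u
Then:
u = 0.715083798882682*z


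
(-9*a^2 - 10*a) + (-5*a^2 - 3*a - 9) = -14*a^2 - 13*a - 9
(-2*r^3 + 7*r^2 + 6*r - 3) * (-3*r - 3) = 6*r^4 - 15*r^3 - 39*r^2 - 9*r + 9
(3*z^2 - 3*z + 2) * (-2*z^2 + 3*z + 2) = -6*z^4 + 15*z^3 - 7*z^2 + 4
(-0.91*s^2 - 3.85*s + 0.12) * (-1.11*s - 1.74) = 1.0101*s^3 + 5.8569*s^2 + 6.5658*s - 0.2088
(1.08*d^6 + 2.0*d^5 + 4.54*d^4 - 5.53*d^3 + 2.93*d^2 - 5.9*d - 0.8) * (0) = 0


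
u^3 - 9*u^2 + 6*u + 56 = (u - 7)*(u - 4)*(u + 2)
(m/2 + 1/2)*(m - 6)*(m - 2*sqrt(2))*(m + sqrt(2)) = m^4/2 - 5*m^3/2 - sqrt(2)*m^3/2 - 5*m^2 + 5*sqrt(2)*m^2/2 + 3*sqrt(2)*m + 10*m + 12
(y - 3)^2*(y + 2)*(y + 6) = y^4 + 2*y^3 - 27*y^2 + 108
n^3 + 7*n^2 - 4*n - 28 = (n - 2)*(n + 2)*(n + 7)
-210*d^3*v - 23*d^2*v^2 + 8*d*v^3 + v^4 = v*(-5*d + v)*(6*d + v)*(7*d + v)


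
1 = 1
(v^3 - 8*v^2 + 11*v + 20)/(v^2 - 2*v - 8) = (v^2 - 4*v - 5)/(v + 2)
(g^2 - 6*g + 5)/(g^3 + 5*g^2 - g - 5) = (g - 5)/(g^2 + 6*g + 5)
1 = 1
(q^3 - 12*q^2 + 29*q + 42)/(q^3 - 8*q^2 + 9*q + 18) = (q - 7)/(q - 3)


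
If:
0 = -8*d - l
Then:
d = -l/8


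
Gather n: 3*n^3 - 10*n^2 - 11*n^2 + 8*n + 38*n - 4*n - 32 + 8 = 3*n^3 - 21*n^2 + 42*n - 24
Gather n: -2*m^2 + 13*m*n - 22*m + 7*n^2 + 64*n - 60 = -2*m^2 - 22*m + 7*n^2 + n*(13*m + 64) - 60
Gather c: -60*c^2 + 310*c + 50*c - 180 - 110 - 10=-60*c^2 + 360*c - 300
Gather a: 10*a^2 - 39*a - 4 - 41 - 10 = 10*a^2 - 39*a - 55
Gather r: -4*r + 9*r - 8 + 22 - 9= 5*r + 5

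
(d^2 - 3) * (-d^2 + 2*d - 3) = -d^4 + 2*d^3 - 6*d + 9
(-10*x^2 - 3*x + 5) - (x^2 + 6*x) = -11*x^2 - 9*x + 5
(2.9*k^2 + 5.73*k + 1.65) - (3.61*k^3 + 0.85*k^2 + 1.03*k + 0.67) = -3.61*k^3 + 2.05*k^2 + 4.7*k + 0.98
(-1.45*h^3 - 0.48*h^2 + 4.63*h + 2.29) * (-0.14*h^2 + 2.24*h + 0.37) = 0.203*h^5 - 3.1808*h^4 - 2.2599*h^3 + 9.873*h^2 + 6.8427*h + 0.8473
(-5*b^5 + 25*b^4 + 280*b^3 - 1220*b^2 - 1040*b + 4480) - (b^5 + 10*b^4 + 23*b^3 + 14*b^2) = -6*b^5 + 15*b^4 + 257*b^3 - 1234*b^2 - 1040*b + 4480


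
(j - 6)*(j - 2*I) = j^2 - 6*j - 2*I*j + 12*I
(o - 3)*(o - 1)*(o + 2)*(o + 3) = o^4 + o^3 - 11*o^2 - 9*o + 18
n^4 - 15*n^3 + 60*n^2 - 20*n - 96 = (n - 8)*(n - 6)*(n - 2)*(n + 1)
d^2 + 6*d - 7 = (d - 1)*(d + 7)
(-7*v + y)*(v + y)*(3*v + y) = -21*v^3 - 25*v^2*y - 3*v*y^2 + y^3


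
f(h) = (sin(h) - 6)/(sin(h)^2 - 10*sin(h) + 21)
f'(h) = (-2*sin(h)*cos(h) + 10*cos(h))*(sin(h) - 6)/(sin(h)^2 - 10*sin(h) + 21)^2 + cos(h)/(sin(h)^2 - 10*sin(h) + 21)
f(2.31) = -0.37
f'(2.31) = 0.10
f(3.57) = -0.25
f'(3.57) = 0.06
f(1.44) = -0.42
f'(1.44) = -0.03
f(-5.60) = -0.36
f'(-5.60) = -0.11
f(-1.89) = -0.22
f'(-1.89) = 0.02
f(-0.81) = -0.23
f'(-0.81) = -0.04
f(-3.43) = -0.31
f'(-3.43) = 0.10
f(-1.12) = -0.22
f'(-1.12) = -0.02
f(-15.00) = -0.24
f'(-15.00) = 0.05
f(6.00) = -0.26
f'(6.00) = -0.07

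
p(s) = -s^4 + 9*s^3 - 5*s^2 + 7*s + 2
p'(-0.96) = 45.02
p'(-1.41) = 85.99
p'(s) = -4*s^3 + 27*s^2 - 10*s + 7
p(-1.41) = -46.99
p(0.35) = 4.21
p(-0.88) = -14.76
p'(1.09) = 23.00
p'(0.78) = 13.73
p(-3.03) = -399.77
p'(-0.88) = 39.43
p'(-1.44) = 89.33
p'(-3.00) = 388.00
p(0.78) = 8.32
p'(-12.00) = 10927.00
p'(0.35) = 6.64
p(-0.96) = -18.14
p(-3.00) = -388.00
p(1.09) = 13.93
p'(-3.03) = 396.46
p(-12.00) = -37090.00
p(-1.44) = -49.62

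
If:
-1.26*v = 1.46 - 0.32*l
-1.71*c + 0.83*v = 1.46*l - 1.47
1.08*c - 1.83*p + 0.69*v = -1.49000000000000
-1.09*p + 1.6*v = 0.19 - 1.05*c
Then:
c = -351.29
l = 481.28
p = -160.86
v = 121.07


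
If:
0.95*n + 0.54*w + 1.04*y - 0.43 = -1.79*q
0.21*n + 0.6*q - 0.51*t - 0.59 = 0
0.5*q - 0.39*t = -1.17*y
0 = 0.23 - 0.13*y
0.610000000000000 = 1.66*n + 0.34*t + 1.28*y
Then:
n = 6.91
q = -34.27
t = -38.62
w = 98.81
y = 1.77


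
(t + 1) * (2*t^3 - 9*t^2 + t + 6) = 2*t^4 - 7*t^3 - 8*t^2 + 7*t + 6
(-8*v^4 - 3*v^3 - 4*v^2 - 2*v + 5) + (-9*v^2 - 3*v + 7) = -8*v^4 - 3*v^3 - 13*v^2 - 5*v + 12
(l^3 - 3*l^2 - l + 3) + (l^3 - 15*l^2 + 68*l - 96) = 2*l^3 - 18*l^2 + 67*l - 93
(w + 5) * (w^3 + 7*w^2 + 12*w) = w^4 + 12*w^3 + 47*w^2 + 60*w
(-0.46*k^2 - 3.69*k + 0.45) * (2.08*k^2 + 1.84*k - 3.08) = -0.9568*k^4 - 8.5216*k^3 - 4.4368*k^2 + 12.1932*k - 1.386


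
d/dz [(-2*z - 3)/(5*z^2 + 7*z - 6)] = (10*z^2 + 30*z + 33)/(25*z^4 + 70*z^3 - 11*z^2 - 84*z + 36)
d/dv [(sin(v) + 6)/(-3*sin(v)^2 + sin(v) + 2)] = (3*sin(v)^2 + 36*sin(v) - 4)*cos(v)/(-3*sin(v)^2 + sin(v) + 2)^2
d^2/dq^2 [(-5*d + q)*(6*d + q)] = 2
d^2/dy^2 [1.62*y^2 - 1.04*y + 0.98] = 3.24000000000000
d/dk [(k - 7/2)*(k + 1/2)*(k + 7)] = 3*k^2 + 8*k - 91/4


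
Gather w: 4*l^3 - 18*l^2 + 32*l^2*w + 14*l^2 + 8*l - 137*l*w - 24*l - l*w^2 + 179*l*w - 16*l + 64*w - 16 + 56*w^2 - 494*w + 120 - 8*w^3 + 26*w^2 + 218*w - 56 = 4*l^3 - 4*l^2 - 32*l - 8*w^3 + w^2*(82 - l) + w*(32*l^2 + 42*l - 212) + 48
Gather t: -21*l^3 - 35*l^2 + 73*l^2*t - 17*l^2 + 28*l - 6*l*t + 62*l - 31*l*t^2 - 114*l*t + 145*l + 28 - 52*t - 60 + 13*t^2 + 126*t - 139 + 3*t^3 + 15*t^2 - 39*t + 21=-21*l^3 - 52*l^2 + 235*l + 3*t^3 + t^2*(28 - 31*l) + t*(73*l^2 - 120*l + 35) - 150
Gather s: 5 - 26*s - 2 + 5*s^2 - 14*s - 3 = 5*s^2 - 40*s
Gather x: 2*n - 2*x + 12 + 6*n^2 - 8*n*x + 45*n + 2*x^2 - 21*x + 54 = 6*n^2 + 47*n + 2*x^2 + x*(-8*n - 23) + 66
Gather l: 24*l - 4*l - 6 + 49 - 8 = 20*l + 35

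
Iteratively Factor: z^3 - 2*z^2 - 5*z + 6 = (z - 3)*(z^2 + z - 2) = (z - 3)*(z - 1)*(z + 2)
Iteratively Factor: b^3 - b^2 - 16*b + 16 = (b - 1)*(b^2 - 16) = (b - 4)*(b - 1)*(b + 4)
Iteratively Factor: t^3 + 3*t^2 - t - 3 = (t - 1)*(t^2 + 4*t + 3) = (t - 1)*(t + 1)*(t + 3)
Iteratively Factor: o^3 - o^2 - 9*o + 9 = (o + 3)*(o^2 - 4*o + 3) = (o - 3)*(o + 3)*(o - 1)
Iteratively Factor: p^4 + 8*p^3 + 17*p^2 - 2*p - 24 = (p + 2)*(p^3 + 6*p^2 + 5*p - 12) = (p - 1)*(p + 2)*(p^2 + 7*p + 12) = (p - 1)*(p + 2)*(p + 4)*(p + 3)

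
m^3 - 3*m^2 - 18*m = m*(m - 6)*(m + 3)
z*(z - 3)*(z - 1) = z^3 - 4*z^2 + 3*z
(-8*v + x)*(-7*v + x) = 56*v^2 - 15*v*x + x^2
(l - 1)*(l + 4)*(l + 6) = l^3 + 9*l^2 + 14*l - 24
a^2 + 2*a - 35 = (a - 5)*(a + 7)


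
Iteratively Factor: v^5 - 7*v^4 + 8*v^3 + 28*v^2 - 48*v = (v - 2)*(v^4 - 5*v^3 - 2*v^2 + 24*v) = (v - 4)*(v - 2)*(v^3 - v^2 - 6*v) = v*(v - 4)*(v - 2)*(v^2 - v - 6) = v*(v - 4)*(v - 3)*(v - 2)*(v + 2)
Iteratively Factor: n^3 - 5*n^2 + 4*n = (n)*(n^2 - 5*n + 4) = n*(n - 1)*(n - 4)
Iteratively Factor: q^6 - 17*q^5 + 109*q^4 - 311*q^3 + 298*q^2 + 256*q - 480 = (q - 4)*(q^5 - 13*q^4 + 57*q^3 - 83*q^2 - 34*q + 120) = (q - 4)*(q + 1)*(q^4 - 14*q^3 + 71*q^2 - 154*q + 120) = (q - 5)*(q - 4)*(q + 1)*(q^3 - 9*q^2 + 26*q - 24) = (q - 5)*(q - 4)^2*(q + 1)*(q^2 - 5*q + 6) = (q - 5)*(q - 4)^2*(q - 3)*(q + 1)*(q - 2)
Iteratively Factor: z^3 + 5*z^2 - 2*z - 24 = (z - 2)*(z^2 + 7*z + 12) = (z - 2)*(z + 4)*(z + 3)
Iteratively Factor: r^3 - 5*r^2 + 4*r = (r - 4)*(r^2 - r) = (r - 4)*(r - 1)*(r)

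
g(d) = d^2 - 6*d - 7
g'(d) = 2*d - 6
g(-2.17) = 10.73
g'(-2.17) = -10.34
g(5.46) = -9.95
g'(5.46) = 4.92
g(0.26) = -8.49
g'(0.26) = -5.48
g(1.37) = -13.34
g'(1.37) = -3.26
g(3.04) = -16.00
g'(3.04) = 0.08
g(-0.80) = -1.56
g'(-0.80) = -7.60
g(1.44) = -13.57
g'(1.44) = -3.12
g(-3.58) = 27.30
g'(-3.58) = -13.16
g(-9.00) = 128.00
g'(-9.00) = -24.00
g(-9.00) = 128.00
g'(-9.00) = -24.00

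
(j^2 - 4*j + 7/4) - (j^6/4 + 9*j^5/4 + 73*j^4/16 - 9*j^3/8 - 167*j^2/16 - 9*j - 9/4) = -j^6/4 - 9*j^5/4 - 73*j^4/16 + 9*j^3/8 + 183*j^2/16 + 5*j + 4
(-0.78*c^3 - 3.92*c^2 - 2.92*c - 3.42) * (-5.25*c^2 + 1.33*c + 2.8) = 4.095*c^5 + 19.5426*c^4 + 7.9324*c^3 + 3.0954*c^2 - 12.7246*c - 9.576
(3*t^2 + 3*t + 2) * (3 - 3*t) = -9*t^3 + 3*t + 6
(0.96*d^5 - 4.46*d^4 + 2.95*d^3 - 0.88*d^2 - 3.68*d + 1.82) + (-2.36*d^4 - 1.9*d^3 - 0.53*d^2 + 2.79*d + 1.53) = 0.96*d^5 - 6.82*d^4 + 1.05*d^3 - 1.41*d^2 - 0.89*d + 3.35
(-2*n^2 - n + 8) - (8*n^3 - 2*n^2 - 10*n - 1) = -8*n^3 + 9*n + 9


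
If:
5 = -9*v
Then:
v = -5/9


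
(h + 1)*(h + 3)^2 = h^3 + 7*h^2 + 15*h + 9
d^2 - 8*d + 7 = (d - 7)*(d - 1)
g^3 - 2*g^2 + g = g*(g - 1)^2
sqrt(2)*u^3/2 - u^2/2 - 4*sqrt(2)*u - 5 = (u - 5*sqrt(2)/2)*(u + sqrt(2))*(sqrt(2)*u/2 + 1)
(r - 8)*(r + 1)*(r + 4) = r^3 - 3*r^2 - 36*r - 32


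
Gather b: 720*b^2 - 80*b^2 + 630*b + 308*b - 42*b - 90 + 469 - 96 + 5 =640*b^2 + 896*b + 288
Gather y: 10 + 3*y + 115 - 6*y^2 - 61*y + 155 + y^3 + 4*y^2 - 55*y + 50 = y^3 - 2*y^2 - 113*y + 330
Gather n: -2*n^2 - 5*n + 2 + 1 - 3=-2*n^2 - 5*n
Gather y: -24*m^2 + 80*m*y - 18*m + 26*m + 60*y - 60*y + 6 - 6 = -24*m^2 + 80*m*y + 8*m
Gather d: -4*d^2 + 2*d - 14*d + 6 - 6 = -4*d^2 - 12*d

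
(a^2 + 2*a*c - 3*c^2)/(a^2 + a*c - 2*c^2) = (a + 3*c)/(a + 2*c)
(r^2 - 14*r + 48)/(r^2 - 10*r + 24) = (r - 8)/(r - 4)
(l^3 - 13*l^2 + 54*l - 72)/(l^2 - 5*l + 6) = (l^2 - 10*l + 24)/(l - 2)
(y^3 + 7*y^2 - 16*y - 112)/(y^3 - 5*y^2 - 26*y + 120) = (y^2 + 11*y + 28)/(y^2 - y - 30)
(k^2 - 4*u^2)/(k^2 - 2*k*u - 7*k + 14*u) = (k + 2*u)/(k - 7)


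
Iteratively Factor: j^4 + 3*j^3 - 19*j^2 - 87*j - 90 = (j + 3)*(j^3 - 19*j - 30) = (j + 2)*(j + 3)*(j^2 - 2*j - 15) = (j + 2)*(j + 3)^2*(j - 5)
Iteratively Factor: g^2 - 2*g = (g)*(g - 2)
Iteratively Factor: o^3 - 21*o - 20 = (o - 5)*(o^2 + 5*o + 4) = (o - 5)*(o + 4)*(o + 1)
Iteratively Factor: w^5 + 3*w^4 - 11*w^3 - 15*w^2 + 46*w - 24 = (w - 2)*(w^4 + 5*w^3 - w^2 - 17*w + 12) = (w - 2)*(w + 3)*(w^3 + 2*w^2 - 7*w + 4) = (w - 2)*(w - 1)*(w + 3)*(w^2 + 3*w - 4) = (w - 2)*(w - 1)^2*(w + 3)*(w + 4)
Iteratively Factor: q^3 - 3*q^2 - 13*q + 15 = (q + 3)*(q^2 - 6*q + 5) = (q - 5)*(q + 3)*(q - 1)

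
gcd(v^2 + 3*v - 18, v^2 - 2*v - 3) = v - 3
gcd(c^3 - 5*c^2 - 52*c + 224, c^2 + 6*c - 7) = c + 7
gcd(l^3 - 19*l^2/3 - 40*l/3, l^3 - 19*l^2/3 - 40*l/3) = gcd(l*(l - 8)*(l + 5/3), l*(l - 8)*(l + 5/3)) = l^3 - 19*l^2/3 - 40*l/3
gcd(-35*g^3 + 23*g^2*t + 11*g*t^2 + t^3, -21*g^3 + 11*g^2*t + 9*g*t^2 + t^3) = -7*g^2 + 6*g*t + t^2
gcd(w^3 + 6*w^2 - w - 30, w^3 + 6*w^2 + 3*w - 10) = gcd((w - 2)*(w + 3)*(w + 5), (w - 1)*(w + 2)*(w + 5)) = w + 5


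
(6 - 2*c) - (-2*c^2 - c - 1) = 2*c^2 - c + 7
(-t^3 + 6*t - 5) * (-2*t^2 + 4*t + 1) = 2*t^5 - 4*t^4 - 13*t^3 + 34*t^2 - 14*t - 5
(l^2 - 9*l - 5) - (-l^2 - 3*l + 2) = 2*l^2 - 6*l - 7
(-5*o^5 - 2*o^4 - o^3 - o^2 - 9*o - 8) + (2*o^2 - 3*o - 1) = -5*o^5 - 2*o^4 - o^3 + o^2 - 12*o - 9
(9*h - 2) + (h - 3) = 10*h - 5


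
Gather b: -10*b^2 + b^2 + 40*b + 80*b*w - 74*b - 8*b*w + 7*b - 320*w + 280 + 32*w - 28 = -9*b^2 + b*(72*w - 27) - 288*w + 252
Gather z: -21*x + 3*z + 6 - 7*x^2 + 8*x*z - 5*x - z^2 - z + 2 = -7*x^2 - 26*x - z^2 + z*(8*x + 2) + 8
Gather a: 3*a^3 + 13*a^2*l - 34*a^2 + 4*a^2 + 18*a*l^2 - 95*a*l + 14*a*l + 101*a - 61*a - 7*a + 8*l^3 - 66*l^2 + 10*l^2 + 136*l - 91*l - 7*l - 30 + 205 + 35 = 3*a^3 + a^2*(13*l - 30) + a*(18*l^2 - 81*l + 33) + 8*l^3 - 56*l^2 + 38*l + 210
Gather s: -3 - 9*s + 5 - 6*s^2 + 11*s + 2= -6*s^2 + 2*s + 4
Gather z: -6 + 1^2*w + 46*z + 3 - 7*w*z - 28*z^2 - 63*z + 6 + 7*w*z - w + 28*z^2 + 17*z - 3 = 0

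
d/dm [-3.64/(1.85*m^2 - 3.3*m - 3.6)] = (13.468*m - 12.012)/(-1.85*m^2 + 3.3*m + 3.6)^2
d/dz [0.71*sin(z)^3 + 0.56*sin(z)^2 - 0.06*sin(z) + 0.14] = (2.13*sin(z)^2 + 1.12*sin(z) - 0.06)*cos(z)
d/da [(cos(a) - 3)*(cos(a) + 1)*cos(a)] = 3*sin(a)^3 + 4*sin(a)*cos(a)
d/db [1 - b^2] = -2*b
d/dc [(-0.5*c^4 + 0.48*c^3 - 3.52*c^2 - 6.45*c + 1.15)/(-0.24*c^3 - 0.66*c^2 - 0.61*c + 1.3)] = (0.12*c^6 + 0.66*c^5 - 0.2466*c^4 - 6.2816*c^3 + 0.590199999999999*c^2 - 7.634*c - 7.6835)/(0.0576*c^6 + 0.3168*c^5 + 0.7284*c^4 + 0.1812*c^3 - 1.3439*c^2 - 1.586*c + 1.69)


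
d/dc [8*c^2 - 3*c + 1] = 16*c - 3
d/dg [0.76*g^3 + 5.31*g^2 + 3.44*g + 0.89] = 2.28*g^2 + 10.62*g + 3.44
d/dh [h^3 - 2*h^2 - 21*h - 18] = 3*h^2 - 4*h - 21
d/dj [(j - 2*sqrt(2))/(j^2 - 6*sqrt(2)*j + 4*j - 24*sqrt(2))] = (j^2 - 6*sqrt(2)*j + 4*j - 2*(j - 2*sqrt(2))*(j - 3*sqrt(2) + 2) - 24*sqrt(2))/(j^2 - 6*sqrt(2)*j + 4*j - 24*sqrt(2))^2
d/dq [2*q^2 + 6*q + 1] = 4*q + 6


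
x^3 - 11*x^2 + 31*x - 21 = (x - 7)*(x - 3)*(x - 1)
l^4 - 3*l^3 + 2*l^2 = l^2*(l - 2)*(l - 1)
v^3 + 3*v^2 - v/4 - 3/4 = (v - 1/2)*(v + 1/2)*(v + 3)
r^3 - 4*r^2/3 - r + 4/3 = (r - 4/3)*(r - 1)*(r + 1)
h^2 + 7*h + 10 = (h + 2)*(h + 5)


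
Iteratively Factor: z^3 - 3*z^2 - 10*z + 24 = (z - 4)*(z^2 + z - 6) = (z - 4)*(z - 2)*(z + 3)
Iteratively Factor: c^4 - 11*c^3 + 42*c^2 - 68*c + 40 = (c - 5)*(c^3 - 6*c^2 + 12*c - 8) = (c - 5)*(c - 2)*(c^2 - 4*c + 4) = (c - 5)*(c - 2)^2*(c - 2)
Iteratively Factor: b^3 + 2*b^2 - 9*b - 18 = (b - 3)*(b^2 + 5*b + 6) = (b - 3)*(b + 2)*(b + 3)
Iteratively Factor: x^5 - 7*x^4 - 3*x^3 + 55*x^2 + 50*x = (x - 5)*(x^4 - 2*x^3 - 13*x^2 - 10*x) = x*(x - 5)*(x^3 - 2*x^2 - 13*x - 10) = x*(x - 5)*(x + 2)*(x^2 - 4*x - 5) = x*(x - 5)*(x + 1)*(x + 2)*(x - 5)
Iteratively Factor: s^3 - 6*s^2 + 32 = (s - 4)*(s^2 - 2*s - 8) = (s - 4)^2*(s + 2)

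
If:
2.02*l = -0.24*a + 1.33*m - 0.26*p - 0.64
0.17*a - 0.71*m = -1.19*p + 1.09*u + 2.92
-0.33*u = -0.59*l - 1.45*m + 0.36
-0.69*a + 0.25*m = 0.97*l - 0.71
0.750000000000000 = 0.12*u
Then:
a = 2.44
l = -0.52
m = 1.88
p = 8.95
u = 6.25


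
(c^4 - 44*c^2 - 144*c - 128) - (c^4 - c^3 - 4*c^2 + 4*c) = c^3 - 40*c^2 - 148*c - 128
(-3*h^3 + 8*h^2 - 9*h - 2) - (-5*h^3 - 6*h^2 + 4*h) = 2*h^3 + 14*h^2 - 13*h - 2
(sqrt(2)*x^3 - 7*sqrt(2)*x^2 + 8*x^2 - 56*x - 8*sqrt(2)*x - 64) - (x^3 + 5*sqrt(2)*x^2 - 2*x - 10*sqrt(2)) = -x^3 + sqrt(2)*x^3 - 12*sqrt(2)*x^2 + 8*x^2 - 54*x - 8*sqrt(2)*x - 64 + 10*sqrt(2)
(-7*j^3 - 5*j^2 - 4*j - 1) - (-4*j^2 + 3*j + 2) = -7*j^3 - j^2 - 7*j - 3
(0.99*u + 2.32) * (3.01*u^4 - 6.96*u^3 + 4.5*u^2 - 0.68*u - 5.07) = 2.9799*u^5 + 0.0927999999999995*u^4 - 11.6922*u^3 + 9.7668*u^2 - 6.5969*u - 11.7624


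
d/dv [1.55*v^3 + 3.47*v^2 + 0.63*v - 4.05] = 4.65*v^2 + 6.94*v + 0.63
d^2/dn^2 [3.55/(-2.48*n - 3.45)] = -43.66784/(2.48*n + 3.45)^3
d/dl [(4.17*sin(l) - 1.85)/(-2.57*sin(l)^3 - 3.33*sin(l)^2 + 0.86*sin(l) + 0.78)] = (21.4338*sin(l)^3 - 0.377399999999998*sin(l)^2 - 12.321*sin(l) + 4.8436)*cos(l)/(6.6049*sin(l)^6 + 17.1162*sin(l)^5 + 6.6685*sin(l)^4 - 9.7368*sin(l)^3 - 4.4552*sin(l)^2 + 1.3416*sin(l) + 0.6084)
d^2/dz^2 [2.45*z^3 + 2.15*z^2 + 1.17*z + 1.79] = 14.7*z + 4.3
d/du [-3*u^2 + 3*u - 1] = 3 - 6*u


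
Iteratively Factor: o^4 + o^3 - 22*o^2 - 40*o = (o + 2)*(o^3 - o^2 - 20*o) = (o - 5)*(o + 2)*(o^2 + 4*o) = o*(o - 5)*(o + 2)*(o + 4)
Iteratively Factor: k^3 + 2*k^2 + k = (k + 1)*(k^2 + k) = k*(k + 1)*(k + 1)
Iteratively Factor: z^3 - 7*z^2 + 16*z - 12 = (z - 3)*(z^2 - 4*z + 4) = (z - 3)*(z - 2)*(z - 2)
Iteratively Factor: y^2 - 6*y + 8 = (y - 4)*(y - 2)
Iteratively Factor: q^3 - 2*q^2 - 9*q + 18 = (q - 2)*(q^2 - 9) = (q - 3)*(q - 2)*(q + 3)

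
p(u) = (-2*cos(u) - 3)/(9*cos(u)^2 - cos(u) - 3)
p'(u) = (18*sin(u)*cos(u) - sin(u))*(-2*cos(u) - 3)/(9*cos(u)^2 - cos(u) - 3)^2 + 2*sin(u)/(9*cos(u)^2 - cos(u) - 3)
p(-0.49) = -1.53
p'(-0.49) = 3.12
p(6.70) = -1.34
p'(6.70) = -2.09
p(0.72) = -3.37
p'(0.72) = -19.89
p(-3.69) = -0.29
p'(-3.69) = 0.80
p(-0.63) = -2.23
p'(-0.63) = 8.04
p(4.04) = -1.57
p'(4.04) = -14.90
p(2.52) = -0.37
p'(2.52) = 1.19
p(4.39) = 1.33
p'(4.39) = -3.68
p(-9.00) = -0.22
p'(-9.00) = -0.44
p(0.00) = -1.00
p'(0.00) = 0.00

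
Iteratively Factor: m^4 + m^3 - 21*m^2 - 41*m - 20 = (m + 1)*(m^3 - 21*m - 20) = (m + 1)*(m + 4)*(m^2 - 4*m - 5) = (m - 5)*(m + 1)*(m + 4)*(m + 1)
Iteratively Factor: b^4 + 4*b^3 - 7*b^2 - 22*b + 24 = (b + 3)*(b^3 + b^2 - 10*b + 8) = (b + 3)*(b + 4)*(b^2 - 3*b + 2) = (b - 2)*(b + 3)*(b + 4)*(b - 1)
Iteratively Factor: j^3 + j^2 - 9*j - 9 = (j + 1)*(j^2 - 9) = (j - 3)*(j + 1)*(j + 3)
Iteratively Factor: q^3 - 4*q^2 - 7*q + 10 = (q - 1)*(q^2 - 3*q - 10) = (q - 1)*(q + 2)*(q - 5)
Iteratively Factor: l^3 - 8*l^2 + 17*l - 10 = (l - 2)*(l^2 - 6*l + 5) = (l - 2)*(l - 1)*(l - 5)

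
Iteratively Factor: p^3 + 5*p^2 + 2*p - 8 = (p - 1)*(p^2 + 6*p + 8) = (p - 1)*(p + 4)*(p + 2)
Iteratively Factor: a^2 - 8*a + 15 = (a - 3)*(a - 5)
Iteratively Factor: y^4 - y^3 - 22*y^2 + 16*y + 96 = (y + 2)*(y^3 - 3*y^2 - 16*y + 48) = (y - 4)*(y + 2)*(y^2 + y - 12) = (y - 4)*(y - 3)*(y + 2)*(y + 4)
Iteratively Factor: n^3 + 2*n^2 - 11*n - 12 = (n + 4)*(n^2 - 2*n - 3) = (n + 1)*(n + 4)*(n - 3)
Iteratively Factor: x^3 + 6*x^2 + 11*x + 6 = (x + 3)*(x^2 + 3*x + 2) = (x + 1)*(x + 3)*(x + 2)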